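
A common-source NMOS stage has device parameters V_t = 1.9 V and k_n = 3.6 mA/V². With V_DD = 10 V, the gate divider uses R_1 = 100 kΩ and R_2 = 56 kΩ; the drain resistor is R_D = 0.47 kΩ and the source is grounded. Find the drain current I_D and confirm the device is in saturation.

I_D ≈ 5.1 mA

V_G = V_DD·R_2/(R_1+R_2) = 10×56/156 = 3.59 V. With the source grounded, V_GS = V_G = 3.59 V.
Assume saturation: I_D = (k_n/2)(V_GS − V_t)² = (3.6/2)×(3.59 − 1.9)² = 1.8×1.69² = 5.14 mA.
V_DS = V_DD − I_D·R_D = 10 − 5.14×0.47 = 7.58 V.
Saturation requires V_DS ≥ V_GS − V_t = 1.69 V; 7.58 ≥ 1.69 ✓.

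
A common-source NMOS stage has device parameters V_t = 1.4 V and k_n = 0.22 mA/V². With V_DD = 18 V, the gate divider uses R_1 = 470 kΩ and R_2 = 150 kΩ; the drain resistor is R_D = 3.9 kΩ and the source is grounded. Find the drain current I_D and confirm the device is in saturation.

I_D ≈ 0.96 mA

V_G = V_DD·R_2/(R_1+R_2) = 18×150/620 = 4.35 V. With the source grounded, V_GS = V_G = 4.35 V.
Assume saturation: I_D = (k_n/2)(V_GS − V_t)² = (0.22/2)×(4.35 − 1.4)² = 0.11×2.95² = 0.96 mA.
V_DS = V_DD − I_D·R_D = 18 − 0.96×3.9 = 14.3 V.
Saturation requires V_DS ≥ V_GS − V_t = 2.95 V; 14.3 ≥ 2.95 ✓.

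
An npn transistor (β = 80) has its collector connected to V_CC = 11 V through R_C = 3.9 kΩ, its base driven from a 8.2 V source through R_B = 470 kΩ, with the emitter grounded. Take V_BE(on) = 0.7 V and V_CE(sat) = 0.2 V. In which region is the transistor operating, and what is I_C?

active; I_C ≈ 1.3 mA

Assume active. Base-emitter loop: I_B = (V_BB − V_BE)/R_B = (8.2 − 0.7)/470 = 0.016 mA.
I_C = β·I_B = 80×0.016 = 1.28 mA.
V_CE = V_CC − I_C·R_C = 11 − 1.28×3.9 = 6.02 V > V_CE(sat), so the active-region assumption holds.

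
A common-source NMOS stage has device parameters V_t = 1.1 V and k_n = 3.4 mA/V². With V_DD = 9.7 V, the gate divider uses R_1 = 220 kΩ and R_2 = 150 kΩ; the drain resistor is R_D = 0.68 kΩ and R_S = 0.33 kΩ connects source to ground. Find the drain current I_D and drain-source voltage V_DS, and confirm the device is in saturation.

I_D ≈ 4 mA, V_DS ≈ 5.7 V

V_G = V_DD·R_2/(R_1+R_2) = 9.7×150/370 = 3.93 V.
Assume saturation: I_D = (k_n/2)(V_GS − V_t)² with V_GS = V_G − I_D·R_S = 3.93 − 0.33·I_D.
Substituting gives 0.185·I_D² − 4.18·I_D + 13.6 = 0, with roots I_D = 3.96 or 18.6 mA.
The root I_D = 18.6 mA gives V_GS = -2.21 V ≤ V_t, so take I_D = 3.96 mA.
Then V_GS = 2.63 V and V_DS = V_DD − I_D(R_D+R_S) = 9.7 − 3.96×1.01 = 5.7 V.
Saturation requires V_DS ≥ V_GS − V_t = 1.53 V; 5.7 ≥ 1.53 ✓.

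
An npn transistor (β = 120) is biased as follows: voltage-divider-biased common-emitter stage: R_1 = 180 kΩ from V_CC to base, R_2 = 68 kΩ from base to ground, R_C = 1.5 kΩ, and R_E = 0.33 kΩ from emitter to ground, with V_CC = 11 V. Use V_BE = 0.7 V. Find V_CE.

V_CE ≈ 5.3 V

Thevenize the base divider: V_Th = V_CC·R_2/(R_1+R_2) = 11×68/248 = 3.02 V, R_Th = R_1‖R_2 = 49.4 kΩ.
Base-emitter loop: V_Th = I_B·R_Th + V_BE + (β+1)I_B·R_E, so I_B = (3.02 − 0.7) / (49.4 + 121×0.33) = 0.0259 mA.
I_C = β·I_B = 120×0.0259 = 3.11 mA, and I_E = (β+1)I_B = 3.14 mA.
V_CE = V_CC − I_C·R_C − I_E·R_E = 11 − 3.11×1.5 − 3.14×0.33 = 5.29 V.
V_CE = 5.29 V > 0.2 V confirms active-region operation.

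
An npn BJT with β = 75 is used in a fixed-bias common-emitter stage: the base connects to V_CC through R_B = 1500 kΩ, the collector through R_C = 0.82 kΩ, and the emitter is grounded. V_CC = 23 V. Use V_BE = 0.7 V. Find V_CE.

Base loop: V_CC = I_B·R_B + V_BE, so I_B = (23 − 0.7)/1500 kΩ = 0.0149 mA.
In the active region I_C = β·I_B = 75 × 0.0149 = 1.11 mA.
Collector loop: V_CE = V_CC − I_C·R_C = 23 − 1.11×0.82 = 22.1 V.
Since V_CE = 22.1 V > V_CE(sat) ≈ 0.2 V, the transistor is in the active region as assumed.

V_CE ≈ 22 V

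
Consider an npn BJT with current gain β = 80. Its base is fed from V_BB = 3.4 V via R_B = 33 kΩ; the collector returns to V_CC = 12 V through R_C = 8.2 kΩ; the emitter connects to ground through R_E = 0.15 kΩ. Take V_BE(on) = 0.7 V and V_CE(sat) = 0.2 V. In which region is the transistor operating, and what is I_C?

saturation; I_C ≈ 1.4 mA

Assume active: I_B = (3.4 − 0.7)/(33 + 81×0.15) = 0.0598 mA, I_C = β·I_B = 4.78 mA.
Then V_CE = 12 − 4.78×8.2 − 4.84×0.15 = -28 V < 0.2 V — the active assumption fails.
Re-solve with V_CE = 0.2 V. KCL at the emitter: V_E/R_E = (V_BB−0.7−V_E)/R_B + (V_CC−0.2−V_E)/R_C, giving V_E = 0.223 V.
I_C = (V_CC − 0.2 − V_E)/R_C = (11.8 − 0.223)/8.2 = 1.41 mA.
Check: I_B = (2.7 − 0.223)/33 = 0.0751 mA, and β·I_B = 6 mA > I_C, confirming saturation.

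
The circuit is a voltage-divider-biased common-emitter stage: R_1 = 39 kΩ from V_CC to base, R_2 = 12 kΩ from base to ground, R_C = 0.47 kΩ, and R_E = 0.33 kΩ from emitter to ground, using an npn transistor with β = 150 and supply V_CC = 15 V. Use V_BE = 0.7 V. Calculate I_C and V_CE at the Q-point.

I_C ≈ 7.2 mA, V_CE ≈ 9.2 V

Thevenize the base divider: V_Th = V_CC·R_2/(R_1+R_2) = 15×12/51 = 3.53 V, R_Th = R_1‖R_2 = 9.18 kΩ.
Base-emitter loop: V_Th = I_B·R_Th + V_BE + (β+1)I_B·R_E, so I_B = (3.53 − 0.7) / (9.18 + 151×0.33) = 0.048 mA.
I_C = β·I_B = 150×0.048 = 7.19 mA, and I_E = (β+1)I_B = 7.24 mA.
V_CE = V_CC − I_C·R_C − I_E·R_E = 15 − 7.19×0.47 − 7.24×0.33 = 9.23 V.
V_CE = 9.23 V > 0.2 V confirms active-region operation.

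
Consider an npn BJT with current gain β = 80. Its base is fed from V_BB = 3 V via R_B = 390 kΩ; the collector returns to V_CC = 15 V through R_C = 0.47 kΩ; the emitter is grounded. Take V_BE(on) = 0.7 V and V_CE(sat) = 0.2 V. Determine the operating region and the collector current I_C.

Assume active. Base-emitter loop: I_B = (V_BB − V_BE)/R_B = (3 − 0.7)/390 = 0.0059 mA.
I_C = β·I_B = 80×0.0059 = 0.472 mA.
V_CE = V_CC − I_C·R_C = 15 − 0.472×0.47 = 14.8 V > V_CE(sat), so the active-region assumption holds.

active; I_C ≈ 0.47 mA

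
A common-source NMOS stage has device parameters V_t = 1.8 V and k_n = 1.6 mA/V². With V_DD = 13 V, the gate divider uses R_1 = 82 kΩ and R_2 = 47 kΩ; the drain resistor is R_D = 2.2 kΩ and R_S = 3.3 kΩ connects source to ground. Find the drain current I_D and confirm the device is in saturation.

V_G = V_DD·R_2/(R_1+R_2) = 13×47/129 = 4.74 V.
Assume saturation: I_D = (k_n/2)(V_GS − V_t)² with V_GS = V_G − I_D·R_S = 4.74 − 3.3·I_D.
Substituting gives 8.71·I_D² − 16.5·I_D + 6.9 = 0, with roots I_D = 0.623 or 1.27 mA.
The root I_D = 1.27 mA gives V_GS = 0.539 V ≤ V_t, so take I_D = 0.623 mA.
Then V_GS = 2.68 V and V_DS = V_DD − I_D(R_D+R_S) = 13 − 0.623×5.5 = 9.58 V.
Saturation requires V_DS ≥ V_GS − V_t = 0.882 V; 9.58 ≥ 0.882 ✓.

I_D ≈ 0.62 mA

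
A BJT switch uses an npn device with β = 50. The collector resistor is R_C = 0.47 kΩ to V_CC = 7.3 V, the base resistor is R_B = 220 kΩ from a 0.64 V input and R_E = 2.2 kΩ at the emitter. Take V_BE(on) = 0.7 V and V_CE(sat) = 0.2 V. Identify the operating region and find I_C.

cutoff; I_C ≈ 0

V_BB = 0.64 V ≤ V_BE(on) = 0.7 V, so the base-emitter junction is not forward biased.
The transistor is in cutoff: I_B = I_C = 0.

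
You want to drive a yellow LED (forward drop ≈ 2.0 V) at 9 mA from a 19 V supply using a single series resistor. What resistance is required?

R ≈ 1.9 kΩ

The resistor drops V_S − V_D = 19 − 2.0 = 17 V at 9 mA.
R = 17 V / 9 mA = 1.89 kΩ.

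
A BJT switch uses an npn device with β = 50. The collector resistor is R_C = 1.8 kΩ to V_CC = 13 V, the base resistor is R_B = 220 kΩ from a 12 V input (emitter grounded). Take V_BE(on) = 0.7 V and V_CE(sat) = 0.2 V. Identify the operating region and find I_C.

Assume active. Base-emitter loop: I_B = (V_BB − V_BE)/R_B = (12 − 0.7)/220 = 0.0514 mA.
I_C = β·I_B = 50×0.0514 = 2.57 mA.
V_CE = V_CC − I_C·R_C = 13 − 2.57×1.8 = 8.38 V > V_CE(sat), so the active-region assumption holds.

active; I_C ≈ 2.6 mA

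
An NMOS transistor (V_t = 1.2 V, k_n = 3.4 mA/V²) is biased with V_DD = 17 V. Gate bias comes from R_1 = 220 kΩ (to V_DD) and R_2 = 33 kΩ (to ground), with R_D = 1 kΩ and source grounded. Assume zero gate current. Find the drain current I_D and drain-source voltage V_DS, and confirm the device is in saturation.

I_D ≈ 1.8 mA, V_DS ≈ 15 V

V_G = V_DD·R_2/(R_1+R_2) = 17×33/253 = 2.22 V. With the source grounded, V_GS = V_G = 2.22 V.
Assume saturation: I_D = (k_n/2)(V_GS − V_t)² = (3.4/2)×(2.22 − 1.2)² = 1.7×1.02² = 1.76 mA.
V_DS = V_DD − I_D·R_D = 17 − 1.76×1 = 15.2 V.
Saturation requires V_DS ≥ V_GS − V_t = 1.02 V; 15.2 ≥ 1.02 ✓.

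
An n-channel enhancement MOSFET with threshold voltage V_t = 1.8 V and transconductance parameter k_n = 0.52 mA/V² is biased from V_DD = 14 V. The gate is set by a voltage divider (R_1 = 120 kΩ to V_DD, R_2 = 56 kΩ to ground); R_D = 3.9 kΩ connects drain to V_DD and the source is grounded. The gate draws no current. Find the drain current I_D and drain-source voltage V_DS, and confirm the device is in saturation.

I_D ≈ 1.8 mA, V_DS ≈ 6.9 V

V_G = V_DD·R_2/(R_1+R_2) = 14×56/176 = 4.45 V. With the source grounded, V_GS = V_G = 4.45 V.
Assume saturation: I_D = (k_n/2)(V_GS − V_t)² = (0.52/2)×(4.45 − 1.8)² = 0.26×2.65² = 1.83 mA.
V_DS = V_DD − I_D·R_D = 14 − 1.83×3.9 = 6.85 V.
Saturation requires V_DS ≥ V_GS − V_t = 2.65 V; 6.85 ≥ 2.65 ✓.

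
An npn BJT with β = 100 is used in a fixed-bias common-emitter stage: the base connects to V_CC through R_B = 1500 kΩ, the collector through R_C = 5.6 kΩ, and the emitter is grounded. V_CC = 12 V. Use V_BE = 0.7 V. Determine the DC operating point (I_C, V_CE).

Base loop: V_CC = I_B·R_B + V_BE, so I_B = (12 − 0.7)/1500 kΩ = 0.00753 mA.
In the active region I_C = β·I_B = 100 × 0.00753 = 0.753 mA.
Collector loop: V_CE = V_CC − I_C·R_C = 12 − 0.753×5.6 = 7.78 V.
Since V_CE = 7.78 V > V_CE(sat) ≈ 0.2 V, the transistor is in the active region as assumed.

I_C ≈ 0.75 mA, V_CE ≈ 7.8 V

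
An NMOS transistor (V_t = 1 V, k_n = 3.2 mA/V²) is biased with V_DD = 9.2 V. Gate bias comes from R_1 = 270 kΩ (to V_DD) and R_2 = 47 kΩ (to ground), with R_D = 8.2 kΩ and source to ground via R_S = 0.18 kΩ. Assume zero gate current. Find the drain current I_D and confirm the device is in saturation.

V_G = V_DD·R_2/(R_1+R_2) = 9.2×47/317 = 1.36 V.
Assume saturation: I_D = (k_n/2)(V_GS − V_t)² with V_GS = V_G − I_D·R_S = 1.36 − 0.18·I_D.
Substituting gives 0.0518·I_D² − 1.21·I_D + 0.212 = 0, with roots I_D = 0.177 or 23.2 mA.
The root I_D = 23.2 mA gives V_GS = -2.8 V ≤ V_t, so take I_D = 0.177 mA.
Then V_GS = 1.33 V and V_DS = V_DD − I_D(R_D+R_S) = 9.2 − 0.177×8.38 = 7.72 V.
Saturation requires V_DS ≥ V_GS − V_t = 0.332 V; 7.72 ≥ 0.332 ✓.

I_D ≈ 0.18 mA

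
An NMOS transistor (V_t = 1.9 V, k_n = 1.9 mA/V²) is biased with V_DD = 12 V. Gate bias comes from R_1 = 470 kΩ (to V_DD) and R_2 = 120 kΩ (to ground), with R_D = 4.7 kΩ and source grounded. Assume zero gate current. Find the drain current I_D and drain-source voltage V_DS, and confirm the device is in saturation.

I_D ≈ 0.28 mA, V_DS ≈ 11 V

V_G = V_DD·R_2/(R_1+R_2) = 12×120/590 = 2.44 V. With the source grounded, V_GS = V_G = 2.44 V.
Assume saturation: I_D = (k_n/2)(V_GS − V_t)² = (1.9/2)×(2.44 − 1.9)² = 0.95×0.541² = 0.278 mA.
V_DS = V_DD − I_D·R_D = 12 − 0.278×4.7 = 10.7 V.
Saturation requires V_DS ≥ V_GS − V_t = 0.541 V; 10.7 ≥ 0.541 ✓.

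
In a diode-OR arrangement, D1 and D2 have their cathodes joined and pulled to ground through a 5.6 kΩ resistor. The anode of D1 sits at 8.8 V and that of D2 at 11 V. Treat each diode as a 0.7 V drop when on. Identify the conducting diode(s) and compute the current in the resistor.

Only D2 conducts; I_R ≈ 1.8 mA

Assume both conduct. Then node N would need to be at both 8.8−0.7 = 8.1 V and 11−0.7 = 10.3 V, which is impossible.
Assume only D2 conducts: V_N = 11 − 0.7 = 10.3 V, so I_R = 10.3/5.6 = 1.84 mA.
Check D1: its anode-to-cathode voltage is 8.8 − 10.3 = -1.5 V < 0.7 V, so it is off. The assumption is consistent.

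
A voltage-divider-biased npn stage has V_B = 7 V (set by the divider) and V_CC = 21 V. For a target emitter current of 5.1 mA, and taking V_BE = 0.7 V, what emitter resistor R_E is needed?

R_E ≈ 1.2 kΩ

V_E = V_B − V_BE = 7 − 0.7 = 6.3 V.
R_E = V_E / I_E = 6.3 / 5.1 = 1.24 kΩ.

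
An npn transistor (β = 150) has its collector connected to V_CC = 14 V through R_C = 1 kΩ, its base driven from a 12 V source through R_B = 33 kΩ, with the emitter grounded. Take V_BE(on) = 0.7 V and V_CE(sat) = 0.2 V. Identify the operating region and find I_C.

saturation; I_C ≈ 14 mA

Assume active: I_B = (12 − 0.7)/33 = 0.342 mA, giving I_C = β·I_B = 51.4 mA.
But then V_CE = 14 − 51.4×1 = -37.4 V < V_CE(sat) = 0.2 V — impossible in the active region.
So the transistor is saturated. With V_CE = 0.2 V, I_C = (V_CC − 0.2)/R_C = 13.8/1 = 13.8 mA.
Check: β·I_B = 51.4 mA > I_C = 13.8 mA, confirming saturation.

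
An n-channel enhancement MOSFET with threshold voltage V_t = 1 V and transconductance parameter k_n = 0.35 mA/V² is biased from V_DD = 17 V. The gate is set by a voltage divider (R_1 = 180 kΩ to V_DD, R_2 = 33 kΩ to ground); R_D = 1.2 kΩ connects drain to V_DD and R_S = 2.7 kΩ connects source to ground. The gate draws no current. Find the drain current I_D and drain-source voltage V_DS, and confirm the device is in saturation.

I_D ≈ 0.2 mA, V_DS ≈ 16 V

V_G = V_DD·R_2/(R_1+R_2) = 17×33/213 = 2.63 V.
Assume saturation: I_D = (k_n/2)(V_GS − V_t)² with V_GS = V_G − I_D·R_S = 2.63 − 2.7·I_D.
Substituting gives 1.28·I_D² − 2.54·I_D + 0.467 = 0, with roots I_D = 0.205 or 1.79 mA.
The root I_D = 1.79 mA gives V_GS = -2.2 V ≤ V_t, so take I_D = 0.205 mA.
Then V_GS = 2.08 V and V_DS = V_DD − I_D(R_D+R_S) = 17 − 0.205×3.9 = 16.2 V.
Saturation requires V_DS ≥ V_GS − V_t = 1.08 V; 16.2 ≥ 1.08 ✓.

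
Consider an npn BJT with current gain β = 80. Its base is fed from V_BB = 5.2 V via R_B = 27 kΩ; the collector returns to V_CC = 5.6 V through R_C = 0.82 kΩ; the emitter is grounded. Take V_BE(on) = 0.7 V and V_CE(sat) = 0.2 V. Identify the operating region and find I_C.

Assume active: I_B = (5.2 − 0.7)/27 = 0.167 mA, giving I_C = β·I_B = 13.3 mA.
But then V_CE = 5.6 − 13.3×0.82 = -5.33 V < V_CE(sat) = 0.2 V — impossible in the active region.
So the transistor is saturated. With V_CE = 0.2 V, I_C = (V_CC − 0.2)/R_C = 5.4/0.82 = 6.59 mA.
Check: β·I_B = 13.3 mA > I_C = 6.59 mA, confirming saturation.

saturation; I_C ≈ 6.6 mA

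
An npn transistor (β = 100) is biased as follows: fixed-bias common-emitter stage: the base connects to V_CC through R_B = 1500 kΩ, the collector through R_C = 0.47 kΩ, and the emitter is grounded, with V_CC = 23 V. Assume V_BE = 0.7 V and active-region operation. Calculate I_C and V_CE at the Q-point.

Base loop: V_CC = I_B·R_B + V_BE, so I_B = (23 − 0.7)/1500 kΩ = 0.0149 mA.
In the active region I_C = β·I_B = 100 × 0.0149 = 1.49 mA.
Collector loop: V_CE = V_CC − I_C·R_C = 23 − 1.49×0.47 = 22.3 V.
Since V_CE = 22.3 V > V_CE(sat) ≈ 0.2 V, the transistor is in the active region as assumed.

I_C ≈ 1.5 mA, V_CE ≈ 22 V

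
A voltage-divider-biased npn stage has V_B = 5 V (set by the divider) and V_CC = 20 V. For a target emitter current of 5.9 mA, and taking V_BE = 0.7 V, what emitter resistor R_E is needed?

V_E = V_B − V_BE = 5 − 0.7 = 4.3 V.
R_E = V_E / I_E = 4.3 / 5.9 = 0.729 kΩ.

R_E ≈ 0.73 kΩ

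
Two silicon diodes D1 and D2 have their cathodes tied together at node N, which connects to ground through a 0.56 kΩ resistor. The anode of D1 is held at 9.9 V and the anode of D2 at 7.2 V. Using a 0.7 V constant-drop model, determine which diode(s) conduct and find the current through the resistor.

Assume both conduct. Then node N would need to be at both 9.9−0.7 = 9.2 V and 7.2−0.7 = 6.5 V, which is impossible.
Assume only D1 conducts: V_N = 9.9 − 0.7 = 9.2 V, so I_R = 9.2/0.56 = 16.4 mA.
Check D2: its anode-to-cathode voltage is 7.2 − 9.2 = -2 V < 0.7 V, so it is off. The assumption is consistent.

Only D1 conducts; I_R ≈ 16 mA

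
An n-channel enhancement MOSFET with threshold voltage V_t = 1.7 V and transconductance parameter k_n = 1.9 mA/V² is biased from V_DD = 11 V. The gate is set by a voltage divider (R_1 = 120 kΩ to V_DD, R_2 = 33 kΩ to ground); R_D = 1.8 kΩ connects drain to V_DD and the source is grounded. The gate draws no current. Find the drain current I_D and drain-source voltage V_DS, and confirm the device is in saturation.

I_D ≈ 0.43 mA, V_DS ≈ 10 V

V_G = V_DD·R_2/(R_1+R_2) = 11×33/153 = 2.37 V. With the source grounded, V_GS = V_G = 2.37 V.
Assume saturation: I_D = (k_n/2)(V_GS − V_t)² = (1.9/2)×(2.37 − 1.7)² = 0.95×0.673² = 0.43 mA.
V_DS = V_DD − I_D·R_D = 11 − 0.43×1.8 = 10.2 V.
Saturation requires V_DS ≥ V_GS − V_t = 0.673 V; 10.2 ≥ 0.673 ✓.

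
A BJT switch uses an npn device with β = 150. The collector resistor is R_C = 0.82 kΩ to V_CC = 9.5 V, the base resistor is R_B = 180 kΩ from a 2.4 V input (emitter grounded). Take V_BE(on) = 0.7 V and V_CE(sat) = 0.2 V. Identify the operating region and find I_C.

active; I_C ≈ 1.4 mA

Assume active. Base-emitter loop: I_B = (V_BB − V_BE)/R_B = (2.4 − 0.7)/180 = 0.00944 mA.
I_C = β·I_B = 150×0.00944 = 1.42 mA.
V_CE = V_CC − I_C·R_C = 9.5 − 1.42×0.82 = 8.34 V > V_CE(sat), so the active-region assumption holds.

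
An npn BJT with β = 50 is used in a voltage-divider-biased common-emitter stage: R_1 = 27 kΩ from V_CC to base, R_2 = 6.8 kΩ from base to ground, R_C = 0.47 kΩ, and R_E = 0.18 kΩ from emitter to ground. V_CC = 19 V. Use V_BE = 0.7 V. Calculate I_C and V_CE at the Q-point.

Thevenize the base divider: V_Th = V_CC·R_2/(R_1+R_2) = 19×6.8/33.8 = 3.82 V, R_Th = R_1‖R_2 = 5.43 kΩ.
Base-emitter loop: V_Th = I_B·R_Th + V_BE + (β+1)I_B·R_E, so I_B = (3.82 − 0.7) / (5.43 + 51×0.18) = 0.214 mA.
I_C = β·I_B = 50×0.214 = 10.7 mA, and I_E = (β+1)I_B = 10.9 mA.
V_CE = V_CC − I_C·R_C − I_E·R_E = 19 − 10.7×0.47 − 10.9×0.18 = 12 V.
V_CE = 12 V > 0.2 V confirms active-region operation.

I_C ≈ 11 mA, V_CE ≈ 12 V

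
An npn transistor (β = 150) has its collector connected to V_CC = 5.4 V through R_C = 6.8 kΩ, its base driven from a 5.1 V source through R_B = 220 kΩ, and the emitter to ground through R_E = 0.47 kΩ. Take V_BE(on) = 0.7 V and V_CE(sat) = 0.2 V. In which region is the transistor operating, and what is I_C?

Assume active: I_B = (5.1 − 0.7)/(220 + 151×0.47) = 0.0151 mA, I_C = β·I_B = 2.27 mA.
Then V_CE = 5.4 − 2.27×6.8 − 2.28×0.47 = -11.1 V < 0.2 V — the active assumption fails.
Re-solve with V_CE = 0.2 V. KCL at the emitter: V_E/R_E = (V_BB−0.7−V_E)/R_B + (V_CC−0.2−V_E)/R_C, giving V_E = 0.344 V.
I_C = (V_CC − 0.2 − V_E)/R_C = (5.2 − 0.344)/6.8 = 0.714 mA.
Check: I_B = (4.4 − 0.344)/220 = 0.0184 mA, and β·I_B = 2.77 mA > I_C, confirming saturation.

saturation; I_C ≈ 0.71 mA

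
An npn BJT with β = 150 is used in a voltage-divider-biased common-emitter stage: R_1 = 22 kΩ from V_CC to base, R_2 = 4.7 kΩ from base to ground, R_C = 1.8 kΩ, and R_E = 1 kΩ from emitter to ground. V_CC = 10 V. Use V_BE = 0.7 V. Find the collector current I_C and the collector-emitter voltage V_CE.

I_C ≈ 1 mA, V_CE ≈ 7.1 V

Thevenize the base divider: V_Th = V_CC·R_2/(R_1+R_2) = 10×4.7/26.7 = 1.76 V, R_Th = R_1‖R_2 = 3.87 kΩ.
Base-emitter loop: V_Th = I_B·R_Th + V_BE + (β+1)I_B·R_E, so I_B = (1.76 − 0.7) / (3.87 + 151×1) = 0.00685 mA.
I_C = β·I_B = 150×0.00685 = 1.03 mA, and I_E = (β+1)I_B = 1.03 mA.
V_CE = V_CC − I_C·R_C − I_E·R_E = 10 − 1.03×1.8 − 1.03×1 = 7.12 V.
V_CE = 7.12 V > 0.2 V confirms active-region operation.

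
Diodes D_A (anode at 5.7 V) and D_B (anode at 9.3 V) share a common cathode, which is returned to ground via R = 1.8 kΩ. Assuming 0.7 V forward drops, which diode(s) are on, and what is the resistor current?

Only D_B conducts; I_R ≈ 4.8 mA

Assume both conduct. Then node N would need to be at both 5.7−0.7 = 5 V and 9.3−0.7 = 8.6 V, which is impossible.
Assume only D_B conducts: V_N = 9.3 − 0.7 = 8.6 V, so I_R = 8.6/1.8 = 4.78 mA.
Check D_A: its anode-to-cathode voltage is 5.7 − 8.6 = -2.9 V < 0.7 V, so it is off. The assumption is consistent.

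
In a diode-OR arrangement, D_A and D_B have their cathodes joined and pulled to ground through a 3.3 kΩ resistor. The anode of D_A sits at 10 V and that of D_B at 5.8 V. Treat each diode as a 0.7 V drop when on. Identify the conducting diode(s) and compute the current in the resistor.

Only D_A conducts; I_R ≈ 2.8 mA

Assume both conduct. Then node N would need to be at both 10−0.7 = 9.3 V and 5.8−0.7 = 5.1 V, which is impossible.
Assume only D_A conducts: V_N = 10 − 0.7 = 9.3 V, so I_R = 9.3/3.3 = 2.82 mA.
Check D_B: its anode-to-cathode voltage is 5.8 − 9.3 = -3.5 V < 0.7 V, so it is off. The assumption is consistent.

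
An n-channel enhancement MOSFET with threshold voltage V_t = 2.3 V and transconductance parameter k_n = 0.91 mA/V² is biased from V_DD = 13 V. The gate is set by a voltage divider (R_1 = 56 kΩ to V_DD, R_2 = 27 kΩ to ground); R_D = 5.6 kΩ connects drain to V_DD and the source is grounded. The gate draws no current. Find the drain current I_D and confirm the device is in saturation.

I_D ≈ 1.7 mA

V_G = V_DD·R_2/(R_1+R_2) = 13×27/83 = 4.23 V. With the source grounded, V_GS = V_G = 4.23 V.
Assume saturation: I_D = (k_n/2)(V_GS − V_t)² = (0.91/2)×(4.23 − 2.3)² = 0.455×1.93² = 1.69 mA.
V_DS = V_DD − I_D·R_D = 13 − 1.69×5.6 = 3.52 V.
Saturation requires V_DS ≥ V_GS − V_t = 1.93 V; 3.52 ≥ 1.93 ✓.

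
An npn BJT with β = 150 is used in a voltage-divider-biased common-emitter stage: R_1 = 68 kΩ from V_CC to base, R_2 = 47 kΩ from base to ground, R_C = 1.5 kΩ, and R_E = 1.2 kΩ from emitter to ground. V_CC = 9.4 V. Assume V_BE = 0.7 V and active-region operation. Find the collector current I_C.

Thevenize the base divider: V_Th = V_CC·R_2/(R_1+R_2) = 9.4×47/115 = 3.84 V, R_Th = R_1‖R_2 = 27.8 kΩ.
Base-emitter loop: V_Th = I_B·R_Th + V_BE + (β+1)I_B·R_E, so I_B = (3.84 − 0.7) / (27.8 + 151×1.2) = 0.015 mA.
I_C = β·I_B = 150×0.015 = 2.25 mA, and I_E = (β+1)I_B = 2.27 mA.
V_CE = V_CC − I_C·R_C − I_E·R_E = 9.4 − 2.25×1.5 − 2.27×1.2 = 3.29 V.
V_CE = 3.29 V > 0.2 V confirms active-region operation.

I_C ≈ 2.3 mA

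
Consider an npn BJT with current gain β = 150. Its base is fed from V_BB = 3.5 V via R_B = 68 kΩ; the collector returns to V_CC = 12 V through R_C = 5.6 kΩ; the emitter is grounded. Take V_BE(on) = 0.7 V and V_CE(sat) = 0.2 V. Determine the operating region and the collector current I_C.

Assume active: I_B = (3.5 − 0.7)/68 = 0.0412 mA, giving I_C = β·I_B = 6.18 mA.
But then V_CE = 12 − 6.18×5.6 = -22.6 V < V_CE(sat) = 0.2 V — impossible in the active region.
So the transistor is saturated. With V_CE = 0.2 V, I_C = (V_CC − 0.2)/R_C = 11.8/5.6 = 2.11 mA.
Check: β·I_B = 6.18 mA > I_C = 2.11 mA, confirming saturation.

saturation; I_C ≈ 2.1 mA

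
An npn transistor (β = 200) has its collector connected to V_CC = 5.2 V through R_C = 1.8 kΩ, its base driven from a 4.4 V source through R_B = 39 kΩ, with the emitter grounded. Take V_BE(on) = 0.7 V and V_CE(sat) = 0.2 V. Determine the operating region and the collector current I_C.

saturation; I_C ≈ 2.8 mA

Assume active: I_B = (4.4 − 0.7)/39 = 0.0949 mA, giving I_C = β·I_B = 19 mA.
But then V_CE = 5.2 − 19×1.8 = -29 V < V_CE(sat) = 0.2 V — impossible in the active region.
So the transistor is saturated. With V_CE = 0.2 V, I_C = (V_CC − 0.2)/R_C = 5/1.8 = 2.78 mA.
Check: β·I_B = 19 mA > I_C = 2.78 mA, confirming saturation.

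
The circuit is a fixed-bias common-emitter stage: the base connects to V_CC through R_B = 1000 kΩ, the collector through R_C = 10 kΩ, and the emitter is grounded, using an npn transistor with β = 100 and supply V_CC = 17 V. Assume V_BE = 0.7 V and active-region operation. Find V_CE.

V_CE ≈ 0.7 V

Base loop: V_CC = I_B·R_B + V_BE, so I_B = (17 − 0.7)/1000 kΩ = 0.0163 mA.
In the active region I_C = β·I_B = 100 × 0.0163 = 1.63 mA.
Collector loop: V_CE = V_CC − I_C·R_C = 17 − 1.63×10 = 0.7 V.
Since V_CE = 0.7 V > V_CE(sat) ≈ 0.2 V, the transistor is in the active region as assumed.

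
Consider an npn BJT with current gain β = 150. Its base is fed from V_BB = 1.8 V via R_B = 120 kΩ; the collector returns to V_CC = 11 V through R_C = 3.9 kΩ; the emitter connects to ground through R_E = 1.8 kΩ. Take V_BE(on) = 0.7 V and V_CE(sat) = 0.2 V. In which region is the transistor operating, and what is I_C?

active; I_C ≈ 0.42 mA

Assume active. Base-emitter loop: I_B = (V_BB − V_BE)/(R_B + (β+1)R_E) = (1.8 − 0.7)/(120 + 151×1.8) = 0.00281 mA.
I_C = β·I_B = 150×0.00281 = 0.421 mA.
V_CE = V_CC − I_C·R_C − I_E·R_E = 11 − 0.421×3.9 − 0.424×1.8 = 8.59 V > V_CE(sat), so the active-region assumption holds.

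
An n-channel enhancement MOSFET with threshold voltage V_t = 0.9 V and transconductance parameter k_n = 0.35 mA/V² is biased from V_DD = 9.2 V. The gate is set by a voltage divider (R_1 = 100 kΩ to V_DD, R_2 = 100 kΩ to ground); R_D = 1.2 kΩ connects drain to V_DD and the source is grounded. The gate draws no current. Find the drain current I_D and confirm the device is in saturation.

I_D ≈ 2.4 mA

V_G = V_DD·R_2/(R_1+R_2) = 9.2×100/200 = 4.6 V. With the source grounded, V_GS = V_G = 4.6 V.
Assume saturation: I_D = (k_n/2)(V_GS − V_t)² = (0.35/2)×(4.6 − 0.9)² = 0.175×3.7² = 2.4 mA.
V_DS = V_DD − I_D·R_D = 9.2 − 2.4×1.2 = 6.33 V.
Saturation requires V_DS ≥ V_GS − V_t = 3.7 V; 6.33 ≥ 3.7 ✓.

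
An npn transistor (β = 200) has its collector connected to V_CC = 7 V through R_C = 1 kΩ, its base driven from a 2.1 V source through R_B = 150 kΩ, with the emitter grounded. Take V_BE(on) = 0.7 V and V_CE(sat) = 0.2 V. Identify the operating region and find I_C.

Assume active. Base-emitter loop: I_B = (V_BB − V_BE)/R_B = (2.1 − 0.7)/150 = 0.00933 mA.
I_C = β·I_B = 200×0.00933 = 1.87 mA.
V_CE = V_CC − I_C·R_C = 7 − 1.87×1 = 5.13 V > V_CE(sat), so the active-region assumption holds.

active; I_C ≈ 1.9 mA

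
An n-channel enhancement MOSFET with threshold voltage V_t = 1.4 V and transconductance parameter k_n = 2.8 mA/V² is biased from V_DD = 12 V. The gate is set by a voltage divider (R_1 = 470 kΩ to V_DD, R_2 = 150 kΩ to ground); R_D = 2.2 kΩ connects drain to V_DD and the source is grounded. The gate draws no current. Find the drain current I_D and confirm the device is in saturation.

I_D ≈ 3.2 mA

V_G = V_DD·R_2/(R_1+R_2) = 12×150/620 = 2.9 V. With the source grounded, V_GS = V_G = 2.9 V.
Assume saturation: I_D = (k_n/2)(V_GS − V_t)² = (2.8/2)×(2.9 − 1.4)² = 1.4×1.5² = 3.16 mA.
V_DS = V_DD − I_D·R_D = 12 − 3.16×2.2 = 5.04 V.
Saturation requires V_DS ≥ V_GS − V_t = 1.5 V; 5.04 ≥ 1.5 ✓.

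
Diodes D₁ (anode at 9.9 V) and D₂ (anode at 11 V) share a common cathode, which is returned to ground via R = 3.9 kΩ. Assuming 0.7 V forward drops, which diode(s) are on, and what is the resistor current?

Assume both conduct. Then node N would need to be at both 9.9−0.7 = 9.2 V and 11−0.7 = 10.3 V, which is impossible.
Assume only D₂ conducts: V_N = 11 − 0.7 = 10.3 V, so I_R = 10.3/3.9 = 2.64 mA.
Check D₁: its anode-to-cathode voltage is 9.9 − 10.3 = -0.4 V < 0.7 V, so it is off. The assumption is consistent.

Only D₂ conducts; I_R ≈ 2.6 mA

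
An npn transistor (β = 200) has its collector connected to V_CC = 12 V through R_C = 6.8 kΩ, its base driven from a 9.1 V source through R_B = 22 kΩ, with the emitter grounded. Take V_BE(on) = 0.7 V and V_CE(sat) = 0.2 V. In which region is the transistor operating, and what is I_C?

Assume active: I_B = (9.1 − 0.7)/22 = 0.382 mA, giving I_C = β·I_B = 76.4 mA.
But then V_CE = 12 − 76.4×6.8 = -507 V < V_CE(sat) = 0.2 V — impossible in the active region.
So the transistor is saturated. With V_CE = 0.2 V, I_C = (V_CC − 0.2)/R_C = 11.8/6.8 = 1.74 mA.
Check: β·I_B = 76.4 mA > I_C = 1.74 mA, confirming saturation.

saturation; I_C ≈ 1.7 mA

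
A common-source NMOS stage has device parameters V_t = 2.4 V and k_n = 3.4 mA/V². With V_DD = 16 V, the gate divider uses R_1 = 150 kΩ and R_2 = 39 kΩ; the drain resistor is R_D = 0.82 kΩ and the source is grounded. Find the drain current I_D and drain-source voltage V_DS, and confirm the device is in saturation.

I_D ≈ 1.4 mA, V_DS ≈ 15 V

V_G = V_DD·R_2/(R_1+R_2) = 16×39/189 = 3.3 V. With the source grounded, V_GS = V_G = 3.3 V.
Assume saturation: I_D = (k_n/2)(V_GS − V_t)² = (3.4/2)×(3.3 − 2.4)² = 1.7×0.902² = 1.38 mA.
V_DS = V_DD − I_D·R_D = 16 − 1.38×0.82 = 14.9 V.
Saturation requires V_DS ≥ V_GS − V_t = 0.902 V; 14.9 ≥ 0.902 ✓.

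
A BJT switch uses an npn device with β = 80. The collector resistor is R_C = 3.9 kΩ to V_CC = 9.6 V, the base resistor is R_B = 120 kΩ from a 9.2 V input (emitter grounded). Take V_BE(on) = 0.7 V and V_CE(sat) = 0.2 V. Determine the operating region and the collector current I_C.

saturation; I_C ≈ 2.4 mA

Assume active: I_B = (9.2 − 0.7)/120 = 0.0708 mA, giving I_C = β·I_B = 5.67 mA.
But then V_CE = 9.6 − 5.67×3.9 = -12.5 V < V_CE(sat) = 0.2 V — impossible in the active region.
So the transistor is saturated. With V_CE = 0.2 V, I_C = (V_CC − 0.2)/R_C = 9.4/3.9 = 2.41 mA.
Check: β·I_B = 5.67 mA > I_C = 2.41 mA, confirming saturation.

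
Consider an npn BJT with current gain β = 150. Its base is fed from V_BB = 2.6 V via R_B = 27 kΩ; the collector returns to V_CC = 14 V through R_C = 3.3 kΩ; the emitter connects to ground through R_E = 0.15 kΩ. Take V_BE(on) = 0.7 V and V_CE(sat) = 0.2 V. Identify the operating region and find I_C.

saturation; I_C ≈ 4 mA

Assume active: I_B = (2.6 − 0.7)/(27 + 151×0.15) = 0.0383 mA, I_C = β·I_B = 5.74 mA.
Then V_CE = 14 − 5.74×3.3 − 5.78×0.15 = -5.81 V < 0.2 V — the active assumption fails.
Re-solve with V_CE = 0.2 V. KCL at the emitter: V_E/R_E = (V_BB−0.7−V_E)/R_B + (V_CC−0.2−V_E)/R_C, giving V_E = 0.607 V.
I_C = (V_CC − 0.2 − V_E)/R_C = (13.8 − 0.607)/3.3 = 4 mA.
Check: I_B = (1.9 − 0.607)/27 = 0.0479 mA, and β·I_B = 7.18 mA > I_C, confirming saturation.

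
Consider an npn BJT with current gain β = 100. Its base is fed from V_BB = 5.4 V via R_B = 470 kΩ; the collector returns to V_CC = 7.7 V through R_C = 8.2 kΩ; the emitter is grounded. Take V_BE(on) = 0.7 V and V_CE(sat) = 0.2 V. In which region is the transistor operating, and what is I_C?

saturation; I_C ≈ 0.91 mA

Assume active: I_B = (5.4 − 0.7)/470 = 0.01 mA, giving I_C = β·I_B = 1 mA.
But then V_CE = 7.7 − 1×8.2 = -0.5 V < V_CE(sat) = 0.2 V — impossible in the active region.
So the transistor is saturated. With V_CE = 0.2 V, I_C = (V_CC − 0.2)/R_C = 7.5/8.2 = 0.915 mA.
Check: β·I_B = 1 mA > I_C = 0.915 mA, confirming saturation.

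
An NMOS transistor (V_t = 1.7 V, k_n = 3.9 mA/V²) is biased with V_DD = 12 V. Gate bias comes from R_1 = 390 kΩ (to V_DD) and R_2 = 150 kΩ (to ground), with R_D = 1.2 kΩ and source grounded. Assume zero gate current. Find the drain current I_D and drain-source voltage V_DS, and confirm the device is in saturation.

V_G = V_DD·R_2/(R_1+R_2) = 12×150/540 = 3.33 V. With the source grounded, V_GS = V_G = 3.33 V.
Assume saturation: I_D = (k_n/2)(V_GS − V_t)² = (3.9/2)×(3.33 − 1.7)² = 1.95×1.63² = 5.2 mA.
V_DS = V_DD − I_D·R_D = 12 − 5.2×1.2 = 5.76 V.
Saturation requires V_DS ≥ V_GS − V_t = 1.63 V; 5.76 ≥ 1.63 ✓.

I_D ≈ 5.2 mA, V_DS ≈ 5.8 V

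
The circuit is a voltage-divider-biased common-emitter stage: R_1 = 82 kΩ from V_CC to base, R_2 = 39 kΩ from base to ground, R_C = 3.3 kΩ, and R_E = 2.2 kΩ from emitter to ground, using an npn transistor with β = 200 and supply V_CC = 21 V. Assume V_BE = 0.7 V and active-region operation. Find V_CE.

V_CE ≈ 6.7 V

Thevenize the base divider: V_Th = V_CC·R_2/(R_1+R_2) = 21×39/121 = 6.77 V, R_Th = R_1‖R_2 = 26.4 kΩ.
Base-emitter loop: V_Th = I_B·R_Th + V_BE + (β+1)I_B·R_E, so I_B = (6.77 − 0.7) / (26.4 + 201×2.2) = 0.0129 mA.
I_C = β·I_B = 200×0.0129 = 2.59 mA, and I_E = (β+1)I_B = 2.6 mA.
V_CE = V_CC − I_C·R_C − I_E·R_E = 21 − 2.59×3.3 − 2.6×2.2 = 6.73 V.
V_CE = 6.73 V > 0.2 V confirms active-region operation.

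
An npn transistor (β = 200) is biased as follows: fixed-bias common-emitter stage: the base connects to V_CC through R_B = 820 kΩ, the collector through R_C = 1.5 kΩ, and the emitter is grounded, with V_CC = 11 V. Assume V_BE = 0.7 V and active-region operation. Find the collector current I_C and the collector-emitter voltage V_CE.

I_C ≈ 2.5 mA, V_CE ≈ 7.2 V

Base loop: V_CC = I_B·R_B + V_BE, so I_B = (11 − 0.7)/820 kΩ = 0.0126 mA.
In the active region I_C = β·I_B = 200 × 0.0126 = 2.51 mA.
Collector loop: V_CE = V_CC − I_C·R_C = 11 − 2.51×1.5 = 7.23 V.
Since V_CE = 7.23 V > V_CE(sat) ≈ 0.2 V, the transistor is in the active region as assumed.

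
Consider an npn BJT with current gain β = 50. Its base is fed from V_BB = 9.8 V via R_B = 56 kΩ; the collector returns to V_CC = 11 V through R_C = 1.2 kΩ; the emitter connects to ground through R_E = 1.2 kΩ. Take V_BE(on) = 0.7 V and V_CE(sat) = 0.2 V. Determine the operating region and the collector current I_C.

Assume active. Base-emitter loop: I_B = (V_BB − V_BE)/(R_B + (β+1)R_E) = (9.8 − 0.7)/(56 + 51×1.2) = 0.0776 mA.
I_C = β·I_B = 50×0.0776 = 3.88 mA.
V_CE = V_CC − I_C·R_C − I_E·R_E = 11 − 3.88×1.2 − 3.96×1.2 = 1.59 V > V_CE(sat), so the active-region assumption holds.

active; I_C ≈ 3.9 mA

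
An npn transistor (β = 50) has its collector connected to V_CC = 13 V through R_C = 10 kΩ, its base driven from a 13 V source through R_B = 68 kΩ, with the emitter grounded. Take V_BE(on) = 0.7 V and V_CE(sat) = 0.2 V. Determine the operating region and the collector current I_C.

Assume active: I_B = (13 − 0.7)/68 = 0.181 mA, giving I_C = β·I_B = 9.04 mA.
But then V_CE = 13 − 9.04×10 = -77.4 V < V_CE(sat) = 0.2 V — impossible in the active region.
So the transistor is saturated. With V_CE = 0.2 V, I_C = (V_CC − 0.2)/R_C = 12.8/10 = 1.28 mA.
Check: β·I_B = 9.04 mA > I_C = 1.28 mA, confirming saturation.

saturation; I_C ≈ 1.3 mA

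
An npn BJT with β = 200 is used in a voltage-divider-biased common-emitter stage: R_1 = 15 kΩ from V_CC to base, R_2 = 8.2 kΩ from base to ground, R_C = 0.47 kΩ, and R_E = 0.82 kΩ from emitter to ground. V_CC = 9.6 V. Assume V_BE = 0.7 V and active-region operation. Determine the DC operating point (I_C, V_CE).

I_C ≈ 3.2 mA, V_CE ≈ 5.5 V

Thevenize the base divider: V_Th = V_CC·R_2/(R_1+R_2) = 9.6×8.2/23.2 = 3.39 V, R_Th = R_1‖R_2 = 5.3 kΩ.
Base-emitter loop: V_Th = I_B·R_Th + V_BE + (β+1)I_B·R_E, so I_B = (3.39 − 0.7) / (5.3 + 201×0.82) = 0.0158 mA.
I_C = β·I_B = 200×0.0158 = 3.17 mA, and I_E = (β+1)I_B = 3.18 mA.
V_CE = V_CC − I_C·R_C − I_E·R_E = 9.6 − 3.17×0.47 − 3.18×0.82 = 5.5 V.
V_CE = 5.5 V > 0.2 V confirms active-region operation.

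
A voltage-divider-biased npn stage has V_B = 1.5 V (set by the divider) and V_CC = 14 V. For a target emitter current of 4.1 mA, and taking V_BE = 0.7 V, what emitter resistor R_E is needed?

V_E = V_B − V_BE = 1.5 − 0.7 = 0.8 V.
R_E = V_E / I_E = 0.8 / 4.1 = 0.195 kΩ.

R_E ≈ 0.2 kΩ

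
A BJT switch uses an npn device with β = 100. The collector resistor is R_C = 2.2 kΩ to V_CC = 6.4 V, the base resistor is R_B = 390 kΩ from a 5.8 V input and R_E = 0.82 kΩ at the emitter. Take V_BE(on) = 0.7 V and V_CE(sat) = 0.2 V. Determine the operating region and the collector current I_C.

Assume active. Base-emitter loop: I_B = (V_BB − V_BE)/(R_B + (β+1)R_E) = (5.8 − 0.7)/(390 + 101×0.82) = 0.0108 mA.
I_C = β·I_B = 100×0.0108 = 1.08 mA.
V_CE = V_CC − I_C·R_C − I_E·R_E = 6.4 − 1.08×2.2 − 1.09×0.82 = 3.13 V > V_CE(sat), so the active-region assumption holds.

active; I_C ≈ 1.1 mA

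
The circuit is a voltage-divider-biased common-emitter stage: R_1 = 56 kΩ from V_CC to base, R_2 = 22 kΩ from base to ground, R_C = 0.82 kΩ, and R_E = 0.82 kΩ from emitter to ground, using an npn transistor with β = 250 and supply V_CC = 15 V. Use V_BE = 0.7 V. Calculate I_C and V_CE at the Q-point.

I_C ≈ 4 mA, V_CE ≈ 8.5 V

Thevenize the base divider: V_Th = V_CC·R_2/(R_1+R_2) = 15×22/78 = 4.23 V, R_Th = R_1‖R_2 = 15.8 kΩ.
Base-emitter loop: V_Th = I_B·R_Th + V_BE + (β+1)I_B·R_E, so I_B = (4.23 − 0.7) / (15.8 + 251×0.82) = 0.0159 mA.
I_C = β·I_B = 250×0.0159 = 3.98 mA, and I_E = (β+1)I_B = 4 mA.
V_CE = V_CC − I_C·R_C − I_E·R_E = 15 − 3.98×0.82 − 4×0.82 = 8.45 V.
V_CE = 8.45 V > 0.2 V confirms active-region operation.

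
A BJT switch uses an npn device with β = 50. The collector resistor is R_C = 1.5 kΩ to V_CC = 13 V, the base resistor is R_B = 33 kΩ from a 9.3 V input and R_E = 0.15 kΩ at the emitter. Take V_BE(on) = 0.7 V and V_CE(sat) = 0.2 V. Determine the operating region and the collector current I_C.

Assume active: I_B = (9.3 − 0.7)/(33 + 51×0.15) = 0.212 mA, I_C = β·I_B = 10.6 mA.
Then V_CE = 13 − 10.6×1.5 − 10.8×0.15 = -4.49 V < 0.2 V — the active assumption fails.
Re-solve with V_CE = 0.2 V. KCL at the emitter: V_E/R_E = (V_BB−0.7−V_E)/R_B + (V_CC−0.2−V_E)/R_C, giving V_E = 1.19 V.
I_C = (V_CC − 0.2 − V_E)/R_C = (12.8 − 1.19)/1.5 = 7.74 mA.
Check: I_B = (8.6 − 1.19)/33 = 0.224 mA, and β·I_B = 11.2 mA > I_C, confirming saturation.

saturation; I_C ≈ 7.7 mA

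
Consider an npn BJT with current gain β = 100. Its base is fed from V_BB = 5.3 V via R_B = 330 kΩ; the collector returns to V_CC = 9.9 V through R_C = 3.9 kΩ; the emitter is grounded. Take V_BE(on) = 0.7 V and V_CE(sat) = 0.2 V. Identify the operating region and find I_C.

Assume active. Base-emitter loop: I_B = (V_BB − V_BE)/R_B = (5.3 − 0.7)/330 = 0.0139 mA.
I_C = β·I_B = 100×0.0139 = 1.39 mA.
V_CE = V_CC − I_C·R_C = 9.9 − 1.39×3.9 = 4.46 V > V_CE(sat), so the active-region assumption holds.

active; I_C ≈ 1.4 mA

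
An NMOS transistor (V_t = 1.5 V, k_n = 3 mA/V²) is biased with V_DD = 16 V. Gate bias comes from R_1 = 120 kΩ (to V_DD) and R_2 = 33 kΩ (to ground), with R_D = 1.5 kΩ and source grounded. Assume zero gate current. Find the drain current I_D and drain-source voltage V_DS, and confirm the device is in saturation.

V_G = V_DD·R_2/(R_1+R_2) = 16×33/153 = 3.45 V. With the source grounded, V_GS = V_G = 3.45 V.
Assume saturation: I_D = (k_n/2)(V_GS − V_t)² = (3/2)×(3.45 − 1.5)² = 1.5×1.95² = 5.71 mA.
V_DS = V_DD − I_D·R_D = 16 − 5.71×1.5 = 7.44 V.
Saturation requires V_DS ≥ V_GS − V_t = 1.95 V; 7.44 ≥ 1.95 ✓.

I_D ≈ 5.7 mA, V_DS ≈ 7.4 V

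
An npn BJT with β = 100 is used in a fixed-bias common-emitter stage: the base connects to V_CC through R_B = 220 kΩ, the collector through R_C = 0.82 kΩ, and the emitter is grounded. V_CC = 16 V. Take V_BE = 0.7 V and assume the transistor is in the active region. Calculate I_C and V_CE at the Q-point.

I_C ≈ 7 mA, V_CE ≈ 10 V

Base loop: V_CC = I_B·R_B + V_BE, so I_B = (16 − 0.7)/220 kΩ = 0.0695 mA.
In the active region I_C = β·I_B = 100 × 0.0695 = 6.95 mA.
Collector loop: V_CE = V_CC − I_C·R_C = 16 − 6.95×0.82 = 10.3 V.
Since V_CE = 10.3 V > V_CE(sat) ≈ 0.2 V, the transistor is in the active region as assumed.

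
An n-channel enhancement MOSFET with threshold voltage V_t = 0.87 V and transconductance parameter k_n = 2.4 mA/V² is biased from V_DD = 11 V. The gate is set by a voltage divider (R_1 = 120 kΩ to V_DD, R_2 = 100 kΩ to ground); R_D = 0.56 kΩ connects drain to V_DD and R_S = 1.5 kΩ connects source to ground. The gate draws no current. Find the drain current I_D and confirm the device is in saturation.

I_D ≈ 1.9 mA

V_G = V_DD·R_2/(R_1+R_2) = 11×100/220 = 5 V.
Assume saturation: I_D = (k_n/2)(V_GS − V_t)² with V_GS = V_G − I_D·R_S = 5 − 1.5·I_D.
Substituting gives 2.7·I_D² − 15.9·I_D + 20.5 = 0, with roots I_D = 1.91 or 3.97 mA.
The root I_D = 3.97 mA gives V_GS = -0.948 V ≤ V_t, so take I_D = 1.91 mA.
Then V_GS = 2.13 V and V_DS = V_DD − I_D(R_D+R_S) = 11 − 1.91×2.06 = 7.06 V.
Saturation requires V_DS ≥ V_GS − V_t = 1.26 V; 7.06 ≥ 1.26 ✓.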